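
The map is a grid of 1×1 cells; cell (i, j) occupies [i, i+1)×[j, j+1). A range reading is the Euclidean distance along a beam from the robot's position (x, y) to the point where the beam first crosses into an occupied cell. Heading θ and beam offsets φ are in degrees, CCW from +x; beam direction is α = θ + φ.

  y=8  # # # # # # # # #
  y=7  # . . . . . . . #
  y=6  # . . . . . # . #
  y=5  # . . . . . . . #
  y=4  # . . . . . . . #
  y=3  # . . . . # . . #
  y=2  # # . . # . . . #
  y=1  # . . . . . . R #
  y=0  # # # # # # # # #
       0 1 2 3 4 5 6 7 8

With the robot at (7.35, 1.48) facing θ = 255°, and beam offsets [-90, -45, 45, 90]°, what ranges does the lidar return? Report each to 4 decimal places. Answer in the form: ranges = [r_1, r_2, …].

ranges = [2.4329, 0.9600, 0.5543, 0.6729]

beam 1: φ=-90°, α=165°
  dir = (cos 165°, sin 165°) = (-0.9659, 0.2588); from cell (7,1)
  next x-line at t=0.3623, next y-line at t=2.0091; Δt_x=1.0353, Δt_y=3.8637
    x: enter (6,1) at t=0.3623
    x: enter (5,1) at t=1.3976
    y: enter (5,2) at t=2.0091
    x: enter (4,2) at t=2.4329 ← occupied
  → r_1 = 2.4329
beam 2: φ=-45°, α=210°
  dir = (cos 210°, sin 210°) = (-0.8660, -0.5000); from cell (7,1)
  next x-line at t=0.4041, next y-line at t=0.9600; Δt_x=1.1547, Δt_y=2.0000
    x: enter (6,1) at t=0.4041
    y: enter (6,0) at t=0.9600 ← occupied
  → r_2 = 0.9600
beam 3: φ=45°, α=300°
  dir = (cos 300°, sin 300°) = (0.5000, -0.8660); from cell (7,1)
  next x-line at t=1.3000, next y-line at t=0.5543; Δt_x=2.0000, Δt_y=1.1547
    y: enter (7,0) at t=0.5543 ← occupied
  → r_3 = 0.5543
beam 4: φ=90°, α=345°
  dir = (cos 345°, sin 345°) = (0.9659, -0.2588); from cell (7,1)
  next x-line at t=0.6729, next y-line at t=1.8546; Δt_x=1.0353, Δt_y=3.8637
    x: enter (8,1) at t=0.6729 ← occupied
  → r_4 = 0.6729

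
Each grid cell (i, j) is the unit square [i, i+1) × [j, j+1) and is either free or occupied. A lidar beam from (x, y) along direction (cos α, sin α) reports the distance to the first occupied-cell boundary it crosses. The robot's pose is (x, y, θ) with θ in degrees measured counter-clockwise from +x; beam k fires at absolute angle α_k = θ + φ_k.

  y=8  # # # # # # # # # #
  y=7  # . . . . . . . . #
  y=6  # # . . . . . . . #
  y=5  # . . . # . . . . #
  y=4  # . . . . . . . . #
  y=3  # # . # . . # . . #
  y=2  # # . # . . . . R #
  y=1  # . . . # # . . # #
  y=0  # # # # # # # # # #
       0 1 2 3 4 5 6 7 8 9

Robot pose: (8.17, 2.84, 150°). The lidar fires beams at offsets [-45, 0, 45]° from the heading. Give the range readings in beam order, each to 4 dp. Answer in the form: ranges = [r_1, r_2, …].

beam 1: φ=-45°, α=105°
  direction (-0.2588, 0.9659); cell (8,2); t to first gridline: x 0.6568, y 0.1656 (then +3.8637 / +1.0353)
    (8,3) via y @ 0.1656
    (7,3) via x @ 0.6568
    (7,4) via y @ 1.2009
    (7,5) via y @ 2.2362
    (7,6) via y @ 3.2715
    (7,7) via y @ 4.3067
    (6,7) via x @ 4.5205
    (6,8) via y @ 5.3420  # hit
  → r_1 = 5.3420
beam 2: φ=0°, α=150°
  direction (-0.8660, 0.5000); cell (8,2); t to first gridline: x 0.1963, y 0.3200 (then +1.1547 / +2.0000)
    (7,2) via x @ 0.1963
    (7,3) via y @ 0.3200
    (6,3) via x @ 1.3510  # hit
  → r_2 = 1.3510
beam 3: φ=45°, α=195°
  direction (-0.9659, -0.2588); cell (8,2); t to first gridline: x 0.1760, y 3.2455 (then +1.0353 / +3.8637)
    (7,2) via x @ 0.1760
    (6,2) via x @ 1.2113
    (5,2) via x @ 2.2465
    (5,1) via y @ 3.2455  # hit
  → r_3 = 3.2455

ranges = [5.3420, 1.3510, 3.2455]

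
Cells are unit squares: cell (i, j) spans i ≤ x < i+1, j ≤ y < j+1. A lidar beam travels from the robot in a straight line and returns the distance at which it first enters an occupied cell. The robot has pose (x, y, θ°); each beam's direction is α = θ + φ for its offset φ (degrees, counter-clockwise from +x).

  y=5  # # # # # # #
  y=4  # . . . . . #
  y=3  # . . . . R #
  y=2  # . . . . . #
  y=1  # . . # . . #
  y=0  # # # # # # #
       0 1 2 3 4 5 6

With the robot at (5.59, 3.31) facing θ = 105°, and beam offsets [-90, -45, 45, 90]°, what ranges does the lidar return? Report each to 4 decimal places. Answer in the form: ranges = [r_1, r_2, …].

ranges = [0.4245, 0.8200, 3.3800, 4.7519]

beam 1: φ=-90°, α=15°
  direction (0.9659, 0.2588); cell (5,3); t to first gridline: x 0.4245, y 2.6660 (then +1.0353 / +3.8637)
    (6,3) via x @ 0.4245  # hit
  → r_1 = 0.4245
beam 2: φ=-45°, α=60°
  direction (0.5000, 0.8660); cell (5,3); t to first gridline: x 0.8200, y 0.7967 (then +2.0000 / +1.1547)
    (5,4) via y @ 0.7967
    (6,4) via x @ 0.8200  # hit
  → r_2 = 0.8200
beam 3: φ=45°, α=150°
  direction (-0.8660, 0.5000); cell (5,3); t to first gridline: x 0.6813, y 1.3800 (then +1.1547 / +2.0000)
    (4,3) via x @ 0.6813
    (4,4) via y @ 1.3800
    (3,4) via x @ 1.8360
    (2,4) via x @ 2.9907
    (2,5) via y @ 3.3800  # hit
  → r_3 = 3.3800
beam 4: φ=90°, α=195°
  direction (-0.9659, -0.2588); cell (5,3); t to first gridline: x 0.6108, y 1.1977 (then +1.0353 / +3.8637)
    (4,3) via x @ 0.6108
    (4,2) via y @ 1.1977
    (3,2) via x @ 1.6461
    (2,2) via x @ 2.6814
    (1,2) via x @ 3.7166
    (0,2) via x @ 4.7519  # hit
  → r_4 = 4.7519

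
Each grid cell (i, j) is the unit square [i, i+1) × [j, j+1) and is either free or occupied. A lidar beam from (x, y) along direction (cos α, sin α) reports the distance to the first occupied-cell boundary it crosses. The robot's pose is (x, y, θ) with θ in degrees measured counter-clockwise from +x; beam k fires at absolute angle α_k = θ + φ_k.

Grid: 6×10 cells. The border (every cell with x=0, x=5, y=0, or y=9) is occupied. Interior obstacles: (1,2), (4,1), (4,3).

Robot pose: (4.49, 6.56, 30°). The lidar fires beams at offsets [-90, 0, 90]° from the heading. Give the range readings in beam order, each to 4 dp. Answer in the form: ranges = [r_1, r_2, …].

beam 1: φ=-90°, α=300°
  d=(0.5000,-0.8660)  start (4,6)  tX=1.0200 tY=0.6466  stride 1/|dx|=2.0000 1/|dy|=1.1547
    cross y-line → (4,5), t=0.6466
    cross x-line → (5,5), t=1.0200 (wall)
  → r_1 = 1.0200
beam 2: φ=0°, α=30°
  d=(0.8660,0.5000)  start (4,6)  tX=0.5889 tY=0.8800  stride 1/|dx|=1.1547 1/|dy|=2.0000
    cross x-line → (5,6), t=0.5889 (wall)
  → r_2 = 0.5889
beam 3: φ=90°, α=120°
  d=(-0.5000,0.8660)  start (4,6)  tX=0.9800 tY=0.5081  stride 1/|dx|=2.0000 1/|dy|=1.1547
    cross y-line → (4,7), t=0.5081
    cross x-line → (3,7), t=0.9800
    cross y-line → (3,8), t=1.6628
    cross y-line → (3,9), t=2.8175 (wall)
  → r_3 = 2.8175

ranges = [1.0200, 0.5889, 2.8175]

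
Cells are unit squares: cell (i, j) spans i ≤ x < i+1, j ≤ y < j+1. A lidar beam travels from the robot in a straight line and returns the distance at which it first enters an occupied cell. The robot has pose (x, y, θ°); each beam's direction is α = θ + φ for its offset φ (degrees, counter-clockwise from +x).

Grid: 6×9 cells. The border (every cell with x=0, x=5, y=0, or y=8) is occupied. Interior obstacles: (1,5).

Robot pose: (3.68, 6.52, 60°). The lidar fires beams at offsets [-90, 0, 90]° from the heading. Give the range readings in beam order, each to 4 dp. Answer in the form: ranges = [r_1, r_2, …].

ranges = [1.5242, 1.7090, 2.9600]

beam 1: φ=-90°, α=330°
  dir = (cos 330°, sin 330°) = (0.8660, -0.5000); from cell (3,6)
  next x-line at t=0.3695, next y-line at t=1.0400; Δt_x=1.1547, Δt_y=2.0000
    x: enter (4,6) at t=0.3695
    y: enter (4,5) at t=1.0400
    x: enter (5,5) at t=1.5242 ← occupied
  → r_1 = 1.5242
beam 2: φ=0°, α=60°
  dir = (cos 60°, sin 60°) = (0.5000, 0.8660); from cell (3,6)
  next x-line at t=0.6400, next y-line at t=0.5543; Δt_x=2.0000, Δt_y=1.1547
    y: enter (3,7) at t=0.5543
    x: enter (4,7) at t=0.6400
    y: enter (4,8) at t=1.7090 ← occupied
  → r_2 = 1.7090
beam 3: φ=90°, α=150°
  dir = (cos 150°, sin 150°) = (-0.8660, 0.5000); from cell (3,6)
  next x-line at t=0.7852, next y-line at t=0.9600; Δt_x=1.1547, Δt_y=2.0000
    x: enter (2,6) at t=0.7852
    y: enter (2,7) at t=0.9600
    x: enter (1,7) at t=1.9399
    y: enter (1,8) at t=2.9600 ← occupied
  → r_3 = 2.9600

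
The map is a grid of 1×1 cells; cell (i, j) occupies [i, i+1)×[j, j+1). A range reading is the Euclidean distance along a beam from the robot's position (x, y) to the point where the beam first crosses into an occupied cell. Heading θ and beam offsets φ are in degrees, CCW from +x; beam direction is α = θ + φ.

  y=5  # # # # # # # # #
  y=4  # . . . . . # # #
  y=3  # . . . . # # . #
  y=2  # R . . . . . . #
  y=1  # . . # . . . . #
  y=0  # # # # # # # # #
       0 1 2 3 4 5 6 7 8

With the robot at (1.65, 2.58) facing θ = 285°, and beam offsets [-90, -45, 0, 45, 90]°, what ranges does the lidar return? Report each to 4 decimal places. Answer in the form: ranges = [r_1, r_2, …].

ranges = [0.6729, 1.3000, 1.6357, 1.5588, 3.4682]

beam 1: φ=-90°, α=195°
  dir = (cos 195°, sin 195°) = (-0.9659, -0.2588); from cell (1,2)
  next x-line at t=0.6729, next y-line at t=2.2409; Δt_x=1.0353, Δt_y=3.8637
    x: enter (0,2) at t=0.6729 ← occupied
  → r_1 = 0.6729
beam 2: φ=-45°, α=240°
  dir = (cos 240°, sin 240°) = (-0.5000, -0.8660); from cell (1,2)
  next x-line at t=1.3000, next y-line at t=0.6697; Δt_x=2.0000, Δt_y=1.1547
    y: enter (1,1) at t=0.6697
    x: enter (0,1) at t=1.3000 ← occupied
  → r_2 = 1.3000
beam 3: φ=0°, α=285°
  dir = (cos 285°, sin 285°) = (0.2588, -0.9659); from cell (1,2)
  next x-line at t=1.3523, next y-line at t=0.6005; Δt_x=3.8637, Δt_y=1.0353
    y: enter (1,1) at t=0.6005
    x: enter (2,1) at t=1.3523
    y: enter (2,0) at t=1.6357 ← occupied
  → r_3 = 1.6357
beam 4: φ=45°, α=330°
  dir = (cos 330°, sin 330°) = (0.8660, -0.5000); from cell (1,2)
  next x-line at t=0.4041, next y-line at t=1.1600; Δt_x=1.1547, Δt_y=2.0000
    x: enter (2,2) at t=0.4041
    y: enter (2,1) at t=1.1600
    x: enter (3,1) at t=1.5588 ← occupied
  → r_4 = 1.5588
beam 5: φ=90°, α=15°
  dir = (cos 15°, sin 15°) = (0.9659, 0.2588); from cell (1,2)
  next x-line at t=0.3623, next y-line at t=1.6228; Δt_x=1.0353, Δt_y=3.8637
    x: enter (2,2) at t=0.3623
    x: enter (3,2) at t=1.3976
    y: enter (3,3) at t=1.6228
    x: enter (4,3) at t=2.4329
    x: enter (5,3) at t=3.4682 ← occupied
  → r_5 = 3.4682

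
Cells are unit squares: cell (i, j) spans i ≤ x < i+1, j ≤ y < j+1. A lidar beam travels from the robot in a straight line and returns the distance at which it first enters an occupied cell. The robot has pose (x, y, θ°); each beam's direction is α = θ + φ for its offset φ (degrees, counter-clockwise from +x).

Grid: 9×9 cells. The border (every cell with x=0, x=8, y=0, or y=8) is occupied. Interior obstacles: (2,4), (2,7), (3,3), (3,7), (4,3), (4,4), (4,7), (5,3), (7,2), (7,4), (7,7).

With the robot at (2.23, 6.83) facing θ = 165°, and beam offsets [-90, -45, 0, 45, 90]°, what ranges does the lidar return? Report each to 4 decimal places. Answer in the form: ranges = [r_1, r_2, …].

ranges = [0.1760, 0.1963, 1.2734, 1.4203, 4.7524]

beam 1: φ=-90°, α=75°
  direction (0.2588, 0.9659); cell (2,6); t to first gridline: x 2.9751, y 0.1760 (then +3.8637 / +1.0353)
    (2,7) via y @ 0.1760  # hit
  → r_1 = 0.1760
beam 2: φ=-45°, α=120°
  direction (-0.5000, 0.8660); cell (2,6); t to first gridline: x 0.4600, y 0.1963 (then +2.0000 / +1.1547)
    (2,7) via y @ 0.1963  # hit
  → r_2 = 0.1963
beam 3: φ=0°, α=165°
  direction (-0.9659, 0.2588); cell (2,6); t to first gridline: x 0.2381, y 0.6568 (then +1.0353 / +3.8637)
    (1,6) via x @ 0.2381
    (1,7) via y @ 0.6568
    (0,7) via x @ 1.2734  # hit
  → r_3 = 1.2734
beam 4: φ=45°, α=210°
  direction (-0.8660, -0.5000); cell (2,6); t to first gridline: x 0.2656, y 1.6600 (then +1.1547 / +2.0000)
    (1,6) via x @ 0.2656
    (0,6) via x @ 1.4203  # hit
  → r_4 = 1.4203
beam 5: φ=90°, α=255°
  direction (-0.2588, -0.9659); cell (2,6); t to first gridline: x 0.8887, y 0.8593 (then +3.8637 / +1.0353)
    (2,5) via y @ 0.8593
    (1,5) via x @ 0.8887
    (1,4) via y @ 1.8946
    (1,3) via y @ 2.9298
    (1,2) via y @ 3.9651
    (0,2) via x @ 4.7524  # hit
  → r_5 = 4.7524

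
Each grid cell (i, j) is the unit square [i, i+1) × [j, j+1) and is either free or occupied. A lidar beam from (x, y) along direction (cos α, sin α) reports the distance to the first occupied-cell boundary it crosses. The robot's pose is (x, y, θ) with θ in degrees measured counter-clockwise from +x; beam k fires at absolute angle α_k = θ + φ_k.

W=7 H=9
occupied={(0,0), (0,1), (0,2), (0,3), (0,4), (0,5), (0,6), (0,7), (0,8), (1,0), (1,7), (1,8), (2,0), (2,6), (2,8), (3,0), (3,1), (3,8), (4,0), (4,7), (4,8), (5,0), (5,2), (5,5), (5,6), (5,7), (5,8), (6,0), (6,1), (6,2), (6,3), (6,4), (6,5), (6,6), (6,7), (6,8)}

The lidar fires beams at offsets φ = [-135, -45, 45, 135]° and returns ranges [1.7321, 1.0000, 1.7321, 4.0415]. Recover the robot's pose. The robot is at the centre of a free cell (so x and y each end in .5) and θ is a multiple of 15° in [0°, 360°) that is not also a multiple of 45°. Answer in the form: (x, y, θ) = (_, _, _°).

The pose lattice has 27·16 = 432 candidates. Test each by forward raycasting.
  (1.5, 2.5, 330°): beam 1 = 0.5176 ≠ 1.7321 ✗
  (1.5, 6.5, 210°): beam 1 = 0.5176 ≠ 1.7321 ✗
  (4.5, 5.5, 120°): beam 1 = 0.5176 ≠ 1.7321 ✗
  (1.5, 6.5, 15°): beam 1 = 1.0000 ≠ 1.7321 ✗
  (4.5, 2.5, 60°): beam 1 = 1.5529 ≠ 1.7321 ✗
  …
  (4.5, 3.5, 15°): r_1=1.7321, r_2=1.0000, r_3=1.7321, r_4=4.0415 — all match ✓
No second candidate reproduces the full scan.

(x, y, θ) = (4.5, 3.5, 15°)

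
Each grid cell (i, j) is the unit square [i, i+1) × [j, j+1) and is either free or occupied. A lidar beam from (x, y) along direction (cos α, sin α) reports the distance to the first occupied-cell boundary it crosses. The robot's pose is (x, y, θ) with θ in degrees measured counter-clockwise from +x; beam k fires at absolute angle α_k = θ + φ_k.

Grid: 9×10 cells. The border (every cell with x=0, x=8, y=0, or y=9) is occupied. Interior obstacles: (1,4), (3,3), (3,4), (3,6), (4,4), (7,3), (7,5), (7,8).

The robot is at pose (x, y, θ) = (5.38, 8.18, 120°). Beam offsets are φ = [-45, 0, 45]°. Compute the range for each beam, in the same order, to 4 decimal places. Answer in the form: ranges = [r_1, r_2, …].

ranges = [0.8489, 0.9469, 3.1682]

beam 1: φ=-45°, α=75°
  direction (0.2588, 0.9659); cell (5,8); t to first gridline: x 2.3955, y 0.8489 (then +3.8637 / +1.0353)
    (5,9) via y @ 0.8489  # hit
  → r_1 = 0.8489
beam 2: φ=0°, α=120°
  direction (-0.5000, 0.8660); cell (5,8); t to first gridline: x 0.7600, y 0.9469 (then +2.0000 / +1.1547)
    (4,8) via x @ 0.7600
    (4,9) via y @ 0.9469  # hit
  → r_2 = 0.9469
beam 3: φ=45°, α=165°
  direction (-0.9659, 0.2588); cell (5,8); t to first gridline: x 0.3934, y 3.1682 (then +1.0353 / +3.8637)
    (4,8) via x @ 0.3934
    (3,8) via x @ 1.4287
    (2,8) via x @ 2.4640
    (2,9) via y @ 3.1682  # hit
  → r_3 = 3.1682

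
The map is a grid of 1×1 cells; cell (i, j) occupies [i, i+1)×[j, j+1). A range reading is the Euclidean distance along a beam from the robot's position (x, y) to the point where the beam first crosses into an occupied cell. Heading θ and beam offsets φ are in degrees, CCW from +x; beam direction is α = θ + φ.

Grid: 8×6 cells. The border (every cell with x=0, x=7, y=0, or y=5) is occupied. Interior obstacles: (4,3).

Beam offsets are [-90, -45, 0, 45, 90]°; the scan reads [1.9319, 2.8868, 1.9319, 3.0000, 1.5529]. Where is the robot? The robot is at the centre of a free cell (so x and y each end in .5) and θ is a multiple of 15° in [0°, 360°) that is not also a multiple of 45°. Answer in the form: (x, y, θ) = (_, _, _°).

Enumerate (i+0.5, j+0.5, θ) over the 23 free cells and 16 admissible headings. For each, cast all 5 beams and compare to the given ranges.
  (6.5, 3.5, 330°): beam 1 = 2.8868 ≠ 1.9319 ✗
  (1.5, 2.5, 300°): beam 1 = 0.5774 ≠ 1.9319 ✗
  (6.5, 2.5, 285°): beam 1 = 5.6940 ≠ 1.9319 ✗
  …
  (6.5, 2.5, 165°): r_1=1.9319, r_2=2.8868, r_3=1.9319, r_4=3.0000, r_5=1.5529 — all match ✓
Only this pose fits every beam.

(x, y, θ) = (6.5, 2.5, 165°)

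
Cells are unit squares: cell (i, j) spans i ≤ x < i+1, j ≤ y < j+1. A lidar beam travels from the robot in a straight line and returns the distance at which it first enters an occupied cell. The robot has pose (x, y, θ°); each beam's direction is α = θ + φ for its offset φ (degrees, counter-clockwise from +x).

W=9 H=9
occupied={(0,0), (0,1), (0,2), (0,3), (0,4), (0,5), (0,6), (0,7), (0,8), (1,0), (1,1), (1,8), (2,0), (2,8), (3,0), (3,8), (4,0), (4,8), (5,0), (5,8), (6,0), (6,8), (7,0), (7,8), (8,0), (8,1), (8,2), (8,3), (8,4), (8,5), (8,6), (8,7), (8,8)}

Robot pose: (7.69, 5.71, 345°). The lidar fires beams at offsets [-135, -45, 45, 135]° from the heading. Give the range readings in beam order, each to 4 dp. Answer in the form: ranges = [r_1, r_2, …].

beam 1: φ=-135°, α=210°
  cosα=-0.8660 sinα=-0.5000 | (7,5) | tMaxX 0.7967 tMaxY 1.4200 | tΔX 1.1547 tΔY 2.0000
    t=0.7967 [x] (6,5)
    t=1.4200 [y] (6,4)
    t=1.9514 [x] (5,4)
    t=3.1061 [x] (4,4)
    t=3.4200 [y] (4,3)
    t=4.2608 [x] (3,3)
    t=5.4155 [x] (2,3)
    t=5.4200 [y] (2,2)
    t=6.5702 [x] (1,2)
    t=7.4200 [y] (1,1) — stop
  → r_1 = 7.4200
beam 2: φ=-45°, α=300°
  cosα=0.5000 sinα=-0.8660 | (7,5) | tMaxX 0.6200 tMaxY 0.8198 | tΔX 2.0000 tΔY 1.1547
    t=0.6200 [x] (8,5) — stop
  → r_2 = 0.6200
beam 3: φ=45°, α=30°
  cosα=0.8660 sinα=0.5000 | (7,5) | tMaxX 0.3580 tMaxY 0.5800 | tΔX 1.1547 tΔY 2.0000
    t=0.3580 [x] (8,5) — stop
  → r_3 = 0.3580
beam 4: φ=135°, α=120°
  cosα=-0.5000 sinα=0.8660 | (7,5) | tMaxX 1.3800 tMaxY 0.3349 | tΔX 2.0000 tΔY 1.1547
    t=0.3349 [y] (7,6)
    t=1.3800 [x] (6,6)
    t=1.4896 [y] (6,7)
    t=2.6443 [y] (6,8) — stop
  → r_4 = 2.6443

ranges = [7.4200, 0.6200, 0.3580, 2.6443]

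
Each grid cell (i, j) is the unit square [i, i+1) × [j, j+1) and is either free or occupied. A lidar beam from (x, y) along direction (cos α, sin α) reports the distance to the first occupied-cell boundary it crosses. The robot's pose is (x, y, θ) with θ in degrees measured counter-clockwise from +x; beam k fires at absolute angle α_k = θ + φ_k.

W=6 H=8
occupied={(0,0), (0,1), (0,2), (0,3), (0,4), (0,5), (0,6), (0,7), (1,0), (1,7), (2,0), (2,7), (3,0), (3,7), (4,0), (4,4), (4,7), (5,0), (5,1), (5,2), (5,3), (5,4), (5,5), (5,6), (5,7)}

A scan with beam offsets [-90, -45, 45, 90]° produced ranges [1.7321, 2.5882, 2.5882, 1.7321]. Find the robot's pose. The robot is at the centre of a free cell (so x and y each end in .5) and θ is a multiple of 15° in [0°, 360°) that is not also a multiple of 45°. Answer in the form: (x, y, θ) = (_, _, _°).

Candidates: 23 free-cell centres × 16 headings = 368 poses. Raycast each; keep the one whose scan matches to 4 dp.
  (2.5, 3.5, 210°): beam 1 = 3.0000 ≠ 1.7321 ✗
  (2.5, 3.5, 345°): beam 1 = 2.5882 ≠ 1.7321 ✗
  (3.5, 2.5, 285°): beam 1 = 2.5882 ≠ 1.7321 ✗
  …
  (2.5, 3.5, 300°): r_1=1.7321, r_2=2.5882, r_3=2.5882, r_4=1.7321 — all match ✓
Unique over the lattice → pose = (2.5, 3.5, 300°).

(x, y, θ) = (2.5, 3.5, 300°)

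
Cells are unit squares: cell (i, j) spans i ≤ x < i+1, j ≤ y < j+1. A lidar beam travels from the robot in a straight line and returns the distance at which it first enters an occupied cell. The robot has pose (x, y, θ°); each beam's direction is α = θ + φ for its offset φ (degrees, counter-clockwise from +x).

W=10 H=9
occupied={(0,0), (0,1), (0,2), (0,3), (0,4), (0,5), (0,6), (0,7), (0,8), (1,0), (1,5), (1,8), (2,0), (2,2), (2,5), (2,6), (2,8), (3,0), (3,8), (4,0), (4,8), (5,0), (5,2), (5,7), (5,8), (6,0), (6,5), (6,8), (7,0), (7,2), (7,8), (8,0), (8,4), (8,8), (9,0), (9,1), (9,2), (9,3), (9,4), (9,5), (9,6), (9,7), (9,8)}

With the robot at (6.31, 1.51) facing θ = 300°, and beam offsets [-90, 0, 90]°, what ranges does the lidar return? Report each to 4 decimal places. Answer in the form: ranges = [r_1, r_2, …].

beam 1: φ=-90°, α=210°
  dir = (cos 210°, sin 210°) = (-0.8660, -0.5000); from cell (6,1)
  next x-line at t=0.3580, next y-line at t=1.0200; Δt_x=1.1547, Δt_y=2.0000
    x: enter (5,1) at t=0.3580
    y: enter (5,0) at t=1.0200 ← occupied
  → r_1 = 1.0200
beam 2: φ=0°, α=300°
  dir = (cos 300°, sin 300°) = (0.5000, -0.8660); from cell (6,1)
  next x-line at t=1.3800, next y-line at t=0.5889; Δt_x=2.0000, Δt_y=1.1547
    y: enter (6,0) at t=0.5889 ← occupied
  → r_2 = 0.5889
beam 3: φ=90°, α=30°
  dir = (cos 30°, sin 30°) = (0.8660, 0.5000); from cell (6,1)
  next x-line at t=0.7967, next y-line at t=0.9800; Δt_x=1.1547, Δt_y=2.0000
    x: enter (7,1) at t=0.7967
    y: enter (7,2) at t=0.9800 ← occupied
  → r_3 = 0.9800

ranges = [1.0200, 0.5889, 0.9800]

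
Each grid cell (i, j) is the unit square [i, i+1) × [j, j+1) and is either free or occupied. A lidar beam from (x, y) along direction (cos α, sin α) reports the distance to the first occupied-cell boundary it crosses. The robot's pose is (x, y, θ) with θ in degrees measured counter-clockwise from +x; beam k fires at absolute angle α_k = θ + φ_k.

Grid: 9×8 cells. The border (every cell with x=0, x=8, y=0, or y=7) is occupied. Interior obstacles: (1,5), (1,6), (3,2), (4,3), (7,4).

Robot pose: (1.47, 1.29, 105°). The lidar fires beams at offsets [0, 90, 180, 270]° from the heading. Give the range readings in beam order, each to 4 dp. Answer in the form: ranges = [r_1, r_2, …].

beam 1: φ=0°, α=105°
  direction (-0.2588, 0.9659); cell (1,1); t to first gridline: x 1.8159, y 0.7350 (then +3.8637 / +1.0353)
    (1,2) via y @ 0.7350
    (1,3) via y @ 1.7703
    (0,3) via x @ 1.8159  # hit
  → r_1 = 1.8159
beam 2: φ=90°, α=195°
  direction (-0.9659, -0.2588); cell (1,1); t to first gridline: x 0.4866, y 1.1205 (then +1.0353 / +3.8637)
    (0,1) via x @ 0.4866  # hit
  → r_2 = 0.4866
beam 3: φ=180°, α=285°
  direction (0.2588, -0.9659); cell (1,1); t to first gridline: x 2.0478, y 0.3002 (then +3.8637 / +1.0353)
    (1,0) via y @ 0.3002  # hit
  → r_3 = 0.3002
beam 4: φ=270°, α=15°
  direction (0.9659, 0.2588); cell (1,1); t to first gridline: x 0.5487, y 2.7432 (then +1.0353 / +3.8637)
    (2,1) via x @ 0.5487
    (3,1) via x @ 1.5840
    (4,1) via x @ 2.6192
    (4,2) via y @ 2.7432
    (5,2) via x @ 3.6545
    (6,2) via x @ 4.6898
    (7,2) via x @ 5.7251
    (7,3) via y @ 6.6069
    (8,3) via x @ 6.7604  # hit
  → r_4 = 6.7604

ranges = [1.8159, 0.4866, 0.3002, 6.7604]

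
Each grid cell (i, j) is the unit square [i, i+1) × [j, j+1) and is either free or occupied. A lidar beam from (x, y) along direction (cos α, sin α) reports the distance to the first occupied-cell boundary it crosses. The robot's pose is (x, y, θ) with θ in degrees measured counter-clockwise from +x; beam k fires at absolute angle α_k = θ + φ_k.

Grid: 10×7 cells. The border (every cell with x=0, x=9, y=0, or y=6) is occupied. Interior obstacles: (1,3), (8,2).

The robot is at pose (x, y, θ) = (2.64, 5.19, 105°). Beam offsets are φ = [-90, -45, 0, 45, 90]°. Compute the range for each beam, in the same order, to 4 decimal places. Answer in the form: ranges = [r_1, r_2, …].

beam 1: φ=-90°, α=15°
  direction (0.9659, 0.2588); cell (2,5); t to first gridline: x 0.3727, y 3.1296 (then +1.0353 / +3.8637)
    (3,5) via x @ 0.3727
    (4,5) via x @ 1.4080
    (5,5) via x @ 2.4433
    (5,6) via y @ 3.1296  # hit
  → r_1 = 3.1296
beam 2: φ=-45°, α=60°
  direction (0.5000, 0.8660); cell (2,5); t to first gridline: x 0.7200, y 0.9353 (then +2.0000 / +1.1547)
    (3,5) via x @ 0.7200
    (3,6) via y @ 0.9353  # hit
  → r_2 = 0.9353
beam 3: φ=0°, α=105°
  direction (-0.2588, 0.9659); cell (2,5); t to first gridline: x 2.4728, y 0.8386 (then +3.8637 / +1.0353)
    (2,6) via y @ 0.8386  # hit
  → r_3 = 0.8386
beam 4: φ=45°, α=150°
  direction (-0.8660, 0.5000); cell (2,5); t to first gridline: x 0.7390, y 1.6200 (then +1.1547 / +2.0000)
    (1,5) via x @ 0.7390
    (1,6) via y @ 1.6200  # hit
  → r_4 = 1.6200
beam 5: φ=90°, α=195°
  direction (-0.9659, -0.2588); cell (2,5); t to first gridline: x 0.6626, y 0.7341 (then +1.0353 / +3.8637)
    (1,5) via x @ 0.6626
    (1,4) via y @ 0.7341
    (0,4) via x @ 1.6979  # hit
  → r_5 = 1.6979

ranges = [3.1296, 0.9353, 0.8386, 1.6200, 1.6979]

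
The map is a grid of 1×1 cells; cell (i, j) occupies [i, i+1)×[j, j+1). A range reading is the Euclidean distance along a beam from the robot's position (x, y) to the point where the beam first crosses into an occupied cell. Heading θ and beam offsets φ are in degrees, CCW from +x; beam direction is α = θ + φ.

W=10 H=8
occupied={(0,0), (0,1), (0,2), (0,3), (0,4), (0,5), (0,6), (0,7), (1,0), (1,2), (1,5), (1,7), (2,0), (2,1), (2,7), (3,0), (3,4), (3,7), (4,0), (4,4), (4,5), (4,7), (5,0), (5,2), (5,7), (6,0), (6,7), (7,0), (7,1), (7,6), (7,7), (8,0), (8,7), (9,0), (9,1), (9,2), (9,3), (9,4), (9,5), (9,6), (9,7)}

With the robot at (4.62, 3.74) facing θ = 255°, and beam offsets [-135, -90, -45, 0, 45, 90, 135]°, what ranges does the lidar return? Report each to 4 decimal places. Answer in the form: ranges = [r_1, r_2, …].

ranges = [0.3002, 1.0046, 3.0253, 2.8367, 0.8545, 4.5345, 5.0576]

beam 1: φ=-135°, α=120°
  direction (-0.5000, 0.8660); cell (4,3); t to first gridline: x 1.2400, y 0.3002 (then +2.0000 / +1.1547)
    (4,4) via y @ 0.3002  # hit
  → r_1 = 0.3002
beam 2: φ=-90°, α=165°
  direction (-0.9659, 0.2588); cell (4,3); t to first gridline: x 0.6419, y 1.0046 (then +1.0353 / +3.8637)
    (3,3) via x @ 0.6419
    (3,4) via y @ 1.0046  # hit
  → r_2 = 1.0046
beam 3: φ=-45°, α=210°
  direction (-0.8660, -0.5000); cell (4,3); t to first gridline: x 0.7159, y 1.4800 (then +1.1547 / +2.0000)
    (3,3) via x @ 0.7159
    (3,2) via y @ 1.4800
    (2,2) via x @ 1.8706
    (1,2) via x @ 3.0253  # hit
  → r_3 = 3.0253
beam 4: φ=0°, α=255°
  direction (-0.2588, -0.9659); cell (4,3); t to first gridline: x 2.3955, y 0.7661 (then +3.8637 / +1.0353)
    (4,2) via y @ 0.7661
    (4,1) via y @ 1.8014
    (3,1) via x @ 2.3955
    (3,0) via y @ 2.8367  # hit
  → r_4 = 2.8367
beam 5: φ=45°, α=300°
  direction (0.5000, -0.8660); cell (4,3); t to first gridline: x 0.7600, y 0.8545 (then +2.0000 / +1.1547)
    (5,3) via x @ 0.7600
    (5,2) via y @ 0.8545  # hit
  → r_5 = 0.8545
beam 6: φ=90°, α=345°
  direction (0.9659, -0.2588); cell (4,3); t to first gridline: x 0.3934, y 2.8591 (then +1.0353 / +3.8637)
    (5,3) via x @ 0.3934
    (6,3) via x @ 1.4287
    (7,3) via x @ 2.4640
    (7,2) via y @ 2.8591
    (8,2) via x @ 3.4992
    (9,2) via x @ 4.5345  # hit
  → r_6 = 4.5345
beam 7: φ=135°, α=30°
  direction (0.8660, 0.5000); cell (4,3); t to first gridline: x 0.4388, y 0.5200 (then +1.1547 / +2.0000)
    (5,3) via x @ 0.4388
    (5,4) via y @ 0.5200
    (6,4) via x @ 1.5935
    (6,5) via y @ 2.5200
    (7,5) via x @ 2.7482
    (8,5) via x @ 3.9029
    (8,6) via y @ 4.5200
    (9,6) via x @ 5.0576  # hit
  → r_7 = 5.0576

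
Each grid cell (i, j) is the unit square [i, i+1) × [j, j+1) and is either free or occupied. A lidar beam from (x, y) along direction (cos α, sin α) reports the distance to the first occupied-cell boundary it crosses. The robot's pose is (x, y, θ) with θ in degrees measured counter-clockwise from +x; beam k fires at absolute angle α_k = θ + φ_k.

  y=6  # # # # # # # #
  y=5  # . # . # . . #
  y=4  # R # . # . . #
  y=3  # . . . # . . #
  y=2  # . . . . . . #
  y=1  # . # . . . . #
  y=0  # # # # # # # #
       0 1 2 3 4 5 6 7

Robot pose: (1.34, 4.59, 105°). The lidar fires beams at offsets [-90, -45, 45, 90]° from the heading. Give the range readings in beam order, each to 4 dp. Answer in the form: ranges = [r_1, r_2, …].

ranges = [0.6833, 1.3200, 0.3926, 0.3520]

beam 1: φ=-90°, α=15°
  d=(0.9659,0.2588)  start (1,4)  tX=0.6833 tY=1.5841  stride 1/|dx|=1.0353 1/|dy|=3.8637
    cross x-line → (2,4), t=0.6833 (wall)
  → r_1 = 0.6833
beam 2: φ=-45°, α=60°
  d=(0.5000,0.8660)  start (1,4)  tX=1.3200 tY=0.4734  stride 1/|dx|=2.0000 1/|dy|=1.1547
    cross y-line → (1,5), t=0.4734
    cross x-line → (2,5), t=1.3200 (wall)
  → r_2 = 1.3200
beam 3: φ=45°, α=150°
  d=(-0.8660,0.5000)  start (1,4)  tX=0.3926 tY=0.8200  stride 1/|dx|=1.1547 1/|dy|=2.0000
    cross x-line → (0,4), t=0.3926 (wall)
  → r_3 = 0.3926
beam 4: φ=90°, α=195°
  d=(-0.9659,-0.2588)  start (1,4)  tX=0.3520 tY=2.2796  stride 1/|dx|=1.0353 1/|dy|=3.8637
    cross x-line → (0,4), t=0.3520 (wall)
  → r_4 = 0.3520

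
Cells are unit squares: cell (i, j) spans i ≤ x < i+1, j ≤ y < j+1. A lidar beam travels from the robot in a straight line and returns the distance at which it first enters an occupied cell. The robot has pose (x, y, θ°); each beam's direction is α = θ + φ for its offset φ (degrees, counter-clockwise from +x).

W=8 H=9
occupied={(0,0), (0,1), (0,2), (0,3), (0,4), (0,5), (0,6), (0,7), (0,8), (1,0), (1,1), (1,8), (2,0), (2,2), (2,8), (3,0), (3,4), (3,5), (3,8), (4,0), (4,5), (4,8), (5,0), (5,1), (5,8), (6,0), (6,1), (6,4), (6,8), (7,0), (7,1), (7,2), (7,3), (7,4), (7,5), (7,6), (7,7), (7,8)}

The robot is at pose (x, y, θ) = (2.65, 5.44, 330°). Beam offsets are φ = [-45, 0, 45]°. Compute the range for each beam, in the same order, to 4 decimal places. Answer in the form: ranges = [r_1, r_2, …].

beam 1: φ=-45°, α=285°
  cosα=0.2588 sinα=-0.9659 | (2,5) | tMaxX 1.3523 tMaxY 0.4555 | tΔX 3.8637 tΔY 1.0353
    t=0.4555 [y] (2,4)
    t=1.3523 [x] (3,4) — stop
  → r_1 = 1.3523
beam 2: φ=0°, α=330°
  cosα=0.8660 sinα=-0.5000 | (2,5) | tMaxX 0.4041 tMaxY 0.8800 | tΔX 1.1547 tΔY 2.0000
    t=0.4041 [x] (3,5) — stop
  → r_2 = 0.4041
beam 3: φ=45°, α=15°
  cosα=0.9659 sinα=0.2588 | (2,5) | tMaxX 0.3623 tMaxY 2.1637 | tΔX 1.0353 tΔY 3.8637
    t=0.3623 [x] (3,5) — stop
  → r_3 = 0.3623

ranges = [1.3523, 0.4041, 0.3623]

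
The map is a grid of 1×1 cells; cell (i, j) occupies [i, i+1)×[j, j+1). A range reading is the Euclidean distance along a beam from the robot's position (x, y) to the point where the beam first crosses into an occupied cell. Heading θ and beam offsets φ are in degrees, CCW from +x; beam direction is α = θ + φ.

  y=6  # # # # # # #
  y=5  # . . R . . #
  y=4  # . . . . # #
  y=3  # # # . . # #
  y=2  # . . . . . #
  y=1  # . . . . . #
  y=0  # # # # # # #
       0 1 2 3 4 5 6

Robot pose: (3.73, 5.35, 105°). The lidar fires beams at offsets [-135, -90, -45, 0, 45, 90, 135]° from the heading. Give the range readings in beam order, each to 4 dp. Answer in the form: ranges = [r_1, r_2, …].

beam 1: φ=-135°, α=330°
  cosα=0.8660 sinα=-0.5000 | (3,5) | tMaxX 0.3118 tMaxY 0.7000 | tΔX 1.1547 tΔY 2.0000
    t=0.3118 [x] (4,5)
    t=0.7000 [y] (4,4)
    t=1.4665 [x] (5,4) — stop
  → r_1 = 1.4665
beam 2: φ=-90°, α=15°
  cosα=0.9659 sinα=0.2588 | (3,5) | tMaxX 0.2795 tMaxY 2.5114 | tΔX 1.0353 tΔY 3.8637
    t=0.2795 [x] (4,5)
    t=1.3148 [x] (5,5)
    t=2.3501 [x] (6,5) — stop
  → r_2 = 2.3501
beam 3: φ=-45°, α=60°
  cosα=0.5000 sinα=0.8660 | (3,5) | tMaxX 0.5400 tMaxY 0.7506 | tΔX 2.0000 tΔY 1.1547
    t=0.5400 [x] (4,5)
    t=0.7506 [y] (4,6) — stop
  → r_3 = 0.7506
beam 4: φ=0°, α=105°
  cosα=-0.2588 sinα=0.9659 | (3,5) | tMaxX 2.8205 tMaxY 0.6729 | tΔX 3.8637 tΔY 1.0353
    t=0.6729 [y] (3,6) — stop
  → r_4 = 0.6729
beam 5: φ=45°, α=150°
  cosα=-0.8660 sinα=0.5000 | (3,5) | tMaxX 0.8429 tMaxY 1.3000 | tΔX 1.1547 tΔY 2.0000
    t=0.8429 [x] (2,5)
    t=1.3000 [y] (2,6) — stop
  → r_5 = 1.3000
beam 6: φ=90°, α=195°
  cosα=-0.9659 sinα=-0.2588 | (3,5) | tMaxX 0.7558 tMaxY 1.3523 | tΔX 1.0353 tΔY 3.8637
    t=0.7558 [x] (2,5)
    t=1.3523 [y] (2,4)
    t=1.7910 [x] (1,4)
    t=2.8263 [x] (0,4) — stop
  → r_6 = 2.8263
beam 7: φ=135°, α=240°
  cosα=-0.5000 sinα=-0.8660 | (3,5) | tMaxX 1.4600 tMaxY 0.4041 | tΔX 2.0000 tΔY 1.1547
    t=0.4041 [y] (3,4)
    t=1.4600 [x] (2,4)
    t=1.5588 [y] (2,3) — stop
  → r_7 = 1.5588

ranges = [1.4665, 2.3501, 0.7506, 0.6729, 1.3000, 2.8263, 1.5588]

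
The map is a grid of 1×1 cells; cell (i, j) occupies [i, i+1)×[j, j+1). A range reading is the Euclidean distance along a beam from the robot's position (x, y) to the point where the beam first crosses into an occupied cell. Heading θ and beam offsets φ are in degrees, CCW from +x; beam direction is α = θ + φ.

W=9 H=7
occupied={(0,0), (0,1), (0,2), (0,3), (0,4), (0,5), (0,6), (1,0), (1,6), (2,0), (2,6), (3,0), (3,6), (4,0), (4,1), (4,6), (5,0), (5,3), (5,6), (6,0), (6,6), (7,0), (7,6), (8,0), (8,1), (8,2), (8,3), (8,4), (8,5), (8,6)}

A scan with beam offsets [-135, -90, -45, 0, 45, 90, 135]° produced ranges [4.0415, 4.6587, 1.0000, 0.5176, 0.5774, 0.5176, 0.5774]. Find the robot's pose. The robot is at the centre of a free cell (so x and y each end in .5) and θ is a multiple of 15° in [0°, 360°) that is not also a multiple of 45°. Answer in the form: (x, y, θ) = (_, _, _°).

The pose lattice has 33·16 = 528 candidates. Test each by forward raycasting.
  (3.5, 5.5, 330°): beam 1 = 2.5882 ≠ 4.0415 ✗
  (6.5, 1.5, 300°): beam 1 = 1.5529 ≠ 4.0415 ✗
  (6.5, 4.5, 285°): beam 1 = 3.0000 ≠ 4.0415 ✗
  (6.5, 2.5, 150°): beam 1 = 1.5529 ≠ 4.0415 ✗
  …
  (1.5, 1.5, 165°): r_1=4.0415, r_2=4.6587, r_3=1.0000, r_4=0.5176, r_5=0.5774, r_6=0.5176, r_7=0.5774 — all match ✓
Unique over the lattice → pose = (1.5, 1.5, 165°).

(x, y, θ) = (1.5, 1.5, 165°)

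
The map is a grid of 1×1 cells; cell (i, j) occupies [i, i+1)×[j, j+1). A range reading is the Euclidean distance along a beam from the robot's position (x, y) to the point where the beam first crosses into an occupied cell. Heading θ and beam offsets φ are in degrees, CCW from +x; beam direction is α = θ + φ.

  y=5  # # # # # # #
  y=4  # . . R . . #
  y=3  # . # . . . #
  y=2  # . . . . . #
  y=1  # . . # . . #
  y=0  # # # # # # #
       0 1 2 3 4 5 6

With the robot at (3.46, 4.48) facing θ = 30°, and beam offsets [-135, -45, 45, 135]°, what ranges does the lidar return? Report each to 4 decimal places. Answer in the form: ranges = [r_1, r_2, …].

ranges = [3.6028, 2.6296, 0.5383, 2.0091]

beam 1: φ=-135°, α=255°
  dir = (cos 255°, sin 255°) = (-0.2588, -0.9659); from cell (3,4)
  next x-line at t=1.7773, next y-line at t=0.4969; Δt_x=3.8637, Δt_y=1.0353
    y: enter (3,3) at t=0.4969
    y: enter (3,2) at t=1.5322
    x: enter (2,2) at t=1.7773
    y: enter (2,1) at t=2.5675
    y: enter (2,0) at t=3.6028 ← occupied
  → r_1 = 3.6028
beam 2: φ=-45°, α=345°
  dir = (cos 345°, sin 345°) = (0.9659, -0.2588); from cell (3,4)
  next x-line at t=0.5590, next y-line at t=1.8546; Δt_x=1.0353, Δt_y=3.8637
    x: enter (4,4) at t=0.5590
    x: enter (5,4) at t=1.5943
    y: enter (5,3) at t=1.8546
    x: enter (6,3) at t=2.6296 ← occupied
  → r_2 = 2.6296
beam 3: φ=45°, α=75°
  dir = (cos 75°, sin 75°) = (0.2588, 0.9659); from cell (3,4)
  next x-line at t=2.0864, next y-line at t=0.5383; Δt_x=3.8637, Δt_y=1.0353
    y: enter (3,5) at t=0.5383 ← occupied
  → r_3 = 0.5383
beam 4: φ=135°, α=165°
  dir = (cos 165°, sin 165°) = (-0.9659, 0.2588); from cell (3,4)
  next x-line at t=0.4762, next y-line at t=2.0091; Δt_x=1.0353, Δt_y=3.8637
    x: enter (2,4) at t=0.4762
    x: enter (1,4) at t=1.5115
    y: enter (1,5) at t=2.0091 ← occupied
  → r_4 = 2.0091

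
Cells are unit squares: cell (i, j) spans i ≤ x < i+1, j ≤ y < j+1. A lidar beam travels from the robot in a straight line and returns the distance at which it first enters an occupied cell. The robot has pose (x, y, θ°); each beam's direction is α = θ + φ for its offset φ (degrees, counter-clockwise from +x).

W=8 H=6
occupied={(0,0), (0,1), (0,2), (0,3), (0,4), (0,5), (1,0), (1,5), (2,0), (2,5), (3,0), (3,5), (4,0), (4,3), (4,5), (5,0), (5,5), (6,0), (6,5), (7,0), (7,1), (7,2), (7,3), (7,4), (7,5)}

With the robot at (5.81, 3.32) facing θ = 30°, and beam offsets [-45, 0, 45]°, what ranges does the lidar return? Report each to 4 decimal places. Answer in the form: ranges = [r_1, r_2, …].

ranges = [1.2320, 1.3741, 1.7393]

beam 1: φ=-45°, α=345°
  direction (0.9659, -0.2588); cell (5,3); t to first gridline: x 0.1967, y 1.2364 (then +1.0353 / +3.8637)
    (6,3) via x @ 0.1967
    (7,3) via x @ 1.2320  # hit
  → r_1 = 1.2320
beam 2: φ=0°, α=30°
  direction (0.8660, 0.5000); cell (5,3); t to first gridline: x 0.2194, y 1.3600 (then +1.1547 / +2.0000)
    (6,3) via x @ 0.2194
    (6,4) via y @ 1.3600
    (7,4) via x @ 1.3741  # hit
  → r_2 = 1.3741
beam 3: φ=45°, α=75°
  direction (0.2588, 0.9659); cell (5,3); t to first gridline: x 0.7341, y 0.7040 (then +3.8637 / +1.0353)
    (5,4) via y @ 0.7040
    (6,4) via x @ 0.7341
    (6,5) via y @ 1.7393  # hit
  → r_3 = 1.7393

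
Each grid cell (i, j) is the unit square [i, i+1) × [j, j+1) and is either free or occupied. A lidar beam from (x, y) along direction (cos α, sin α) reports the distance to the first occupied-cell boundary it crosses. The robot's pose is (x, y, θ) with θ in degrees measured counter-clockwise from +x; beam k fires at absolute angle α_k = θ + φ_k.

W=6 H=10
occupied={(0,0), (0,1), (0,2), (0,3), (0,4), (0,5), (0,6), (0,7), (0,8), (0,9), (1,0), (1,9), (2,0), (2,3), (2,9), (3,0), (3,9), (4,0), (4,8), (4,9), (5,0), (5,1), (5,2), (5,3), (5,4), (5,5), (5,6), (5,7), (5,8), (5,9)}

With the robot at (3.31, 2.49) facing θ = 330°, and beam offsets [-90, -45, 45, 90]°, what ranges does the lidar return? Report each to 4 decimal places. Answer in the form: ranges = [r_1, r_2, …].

ranges = [1.7205, 1.5426, 1.7496, 3.3800]

beam 1: φ=-90°, α=240°
  d=(-0.5000,-0.8660)  start (3,2)  tX=0.6200 tY=0.5658  stride 1/|dx|=2.0000 1/|dy|=1.1547
    cross y-line → (3,1), t=0.5658
    cross x-line → (2,1), t=0.6200
    cross y-line → (2,0), t=1.7205 (wall)
  → r_1 = 1.7205
beam 2: φ=-45°, α=285°
  d=(0.2588,-0.9659)  start (3,2)  tX=2.6660 tY=0.5073  stride 1/|dx|=3.8637 1/|dy|=1.0353
    cross y-line → (3,1), t=0.5073
    cross y-line → (3,0), t=1.5426 (wall)
  → r_2 = 1.5426
beam 3: φ=45°, α=15°
  d=(0.9659,0.2588)  start (3,2)  tX=0.7143 tY=1.9705  stride 1/|dx|=1.0353 1/|dy|=3.8637
    cross x-line → (4,2), t=0.7143
    cross x-line → (5,2), t=1.7496 (wall)
  → r_3 = 1.7496
beam 4: φ=90°, α=60°
  d=(0.5000,0.8660)  start (3,2)  tX=1.3800 tY=0.5889  stride 1/|dx|=2.0000 1/|dy|=1.1547
    cross y-line → (3,3), t=0.5889
    cross x-line → (4,3), t=1.3800
    cross y-line → (4,4), t=1.7436
    cross y-line → (4,5), t=2.8983
    cross x-line → (5,5), t=3.3800 (wall)
  → r_4 = 3.3800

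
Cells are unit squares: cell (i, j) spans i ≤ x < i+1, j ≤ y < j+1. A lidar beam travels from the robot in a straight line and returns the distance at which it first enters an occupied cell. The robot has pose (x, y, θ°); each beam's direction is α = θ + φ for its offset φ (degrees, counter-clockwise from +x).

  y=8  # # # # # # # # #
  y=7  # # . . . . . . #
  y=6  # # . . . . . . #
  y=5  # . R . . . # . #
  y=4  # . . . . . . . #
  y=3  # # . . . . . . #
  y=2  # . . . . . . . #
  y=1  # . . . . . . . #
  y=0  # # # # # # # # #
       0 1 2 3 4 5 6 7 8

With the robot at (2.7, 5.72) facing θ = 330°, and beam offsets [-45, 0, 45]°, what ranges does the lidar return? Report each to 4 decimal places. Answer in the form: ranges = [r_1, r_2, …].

ranges = [4.8865, 6.1199, 5.4870]

beam 1: φ=-45°, α=285°
  d=(0.2588,-0.9659)  start (2,5)  tX=1.1591 tY=0.7454  stride 1/|dx|=3.8637 1/|dy|=1.0353
    cross y-line → (2,4), t=0.7454
    cross x-line → (3,4), t=1.1591
    cross y-line → (3,3), t=1.7807
    cross y-line → (3,2), t=2.8160
    cross y-line → (3,1), t=3.8512
    cross y-line → (3,0), t=4.8865 (wall)
  → r_1 = 4.8865
beam 2: φ=0°, α=330°
  d=(0.8660,-0.5000)  start (2,5)  tX=0.3464 tY=1.4400  stride 1/|dx|=1.1547 1/|dy|=2.0000
    cross x-line → (3,5), t=0.3464
    cross y-line → (3,4), t=1.4400
    cross x-line → (4,4), t=1.5011
    cross x-line → (5,4), t=2.6558
    cross y-line → (5,3), t=3.4400
    cross x-line → (6,3), t=3.8105
    cross x-line → (7,3), t=4.9652
    cross y-line → (7,2), t=5.4400
    cross x-line → (8,2), t=6.1199 (wall)
  → r_2 = 6.1199
beam 3: φ=45°, α=15°
  d=(0.9659,0.2588)  start (2,5)  tX=0.3106 tY=1.0818  stride 1/|dx|=1.0353 1/|dy|=3.8637
    cross x-line → (3,5), t=0.3106
    cross y-line → (3,6), t=1.0818
    cross x-line → (4,6), t=1.3459
    cross x-line → (5,6), t=2.3811
    cross x-line → (6,6), t=3.4164
    cross x-line → (7,6), t=4.4517
    cross y-line → (7,7), t=4.9455
    cross x-line → (8,7), t=5.4870 (wall)
  → r_3 = 5.4870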